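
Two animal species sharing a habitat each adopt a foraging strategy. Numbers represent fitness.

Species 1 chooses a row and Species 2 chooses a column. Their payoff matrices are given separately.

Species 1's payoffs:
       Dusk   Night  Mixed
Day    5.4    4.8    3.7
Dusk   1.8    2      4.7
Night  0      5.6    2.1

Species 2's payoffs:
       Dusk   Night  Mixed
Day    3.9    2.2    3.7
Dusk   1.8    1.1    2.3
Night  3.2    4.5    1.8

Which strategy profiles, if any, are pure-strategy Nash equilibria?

Pure-strategy Nash equilibria: (Day, Dusk), (Dusk, Mixed), (Night, Night)

Species 1 against Dusk: payoffs 5.4, 1.8, 0 → best response Day.
Species 1 against Night: payoffs 4.8, 2, 5.6 → best response Night.
Species 1 against Mixed: payoffs 3.7, 4.7, 2.1 → best response Dusk.
Species 2 against Day: payoffs 3.9, 2.2, 3.7 → best response Dusk.
Species 2 against Dusk: payoffs 1.8, 1.1, 2.3 → best response Mixed.
Species 2 against Night: payoffs 3.2, 4.5, 1.8 → best response Night.
Mutual best responses: (Day, Dusk); (Dusk, Mixed); (Night, Night).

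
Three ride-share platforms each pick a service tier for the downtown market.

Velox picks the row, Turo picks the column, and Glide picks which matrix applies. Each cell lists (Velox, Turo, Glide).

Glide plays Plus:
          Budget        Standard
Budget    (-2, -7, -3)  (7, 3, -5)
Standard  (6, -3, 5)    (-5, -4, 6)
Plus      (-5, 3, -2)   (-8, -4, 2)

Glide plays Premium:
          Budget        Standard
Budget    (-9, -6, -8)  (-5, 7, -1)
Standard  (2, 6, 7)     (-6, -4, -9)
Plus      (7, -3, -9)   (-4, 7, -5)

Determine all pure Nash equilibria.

Velox against (Budget, Plus): payoffs -2, 6, -5 → best response Standard.
Velox against (Budget, Premium): payoffs -9, 2, 7 → best response Plus.
Velox against (Standard, Plus): payoffs 7, -5, -8 → best response Budget.
Velox against (Standard, Premium): payoffs -5, -6, -4 → best response Plus.
Turo against (Budget, Plus): payoffs -7, 3 → best response Standard.
Turo against (Budget, Premium): payoffs -6, 7 → best response Standard.
Turo against (Standard, Plus): payoffs -3, -4 → best response Budget.
Turo against (Standard, Premium): payoffs 6, -4 → best response Budget.
Turo against (Plus, Plus): payoffs 3, -4 → best response Budget.
Turo against (Plus, Premium): payoffs -3, 7 → best response Standard.
Glide against (Budget, Budget): payoffs -3, -8 → best response Plus.
Glide against (Budget, Standard): payoffs -5, -1 → best response Premium.
Glide against (Standard, Budget): payoffs 5, 7 → best response Premium.
Glide against (Standard, Standard): payoffs 6, -9 → best response Plus.
Glide against (Plus, Budget): payoffs -2, -9 → best response Plus.
Glide against (Plus, Standard): payoffs 2, -5 → best response Plus.
No profile is a mutual best response for all players.

none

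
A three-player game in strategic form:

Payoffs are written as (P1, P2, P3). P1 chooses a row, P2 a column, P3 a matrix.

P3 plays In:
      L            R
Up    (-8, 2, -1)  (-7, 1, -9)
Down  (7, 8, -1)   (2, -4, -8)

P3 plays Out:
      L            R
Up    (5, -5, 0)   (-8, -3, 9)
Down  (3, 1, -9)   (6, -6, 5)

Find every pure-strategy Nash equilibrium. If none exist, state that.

For each player, find the best response to each opponent profile; mutual best responses are the pure NE.
P1 against (L, In): payoffs -8, 7 → best response Down.
P1 against (L, Out): payoffs 5, 3 → best response Up.
P1 against (R, In): payoffs -7, 2 → best response Down.
P1 against (R, Out): payoffs -8, 6 → best response Down.
P2 against (Up, In): payoffs 2, 1 → best response L.
P2 against (Up, Out): payoffs -5, -3 → best response R.
P2 against (Down, In): payoffs 8, -4 → best response L.
P2 against (Down, Out): payoffs 1, -6 → best response L.
P3 against (Up, L): payoffs -1, 0 → best response Out.
P3 against (Up, R): payoffs -9, 9 → best response Out.
P3 against (Down, L): payoffs -1, -9 → best response In.
P3 against (Down, R): payoffs -8, 5 → best response Out.
Mutual best responses: (Down, L, In).

The unique pure-strategy Nash equilibrium is (Down, L, In).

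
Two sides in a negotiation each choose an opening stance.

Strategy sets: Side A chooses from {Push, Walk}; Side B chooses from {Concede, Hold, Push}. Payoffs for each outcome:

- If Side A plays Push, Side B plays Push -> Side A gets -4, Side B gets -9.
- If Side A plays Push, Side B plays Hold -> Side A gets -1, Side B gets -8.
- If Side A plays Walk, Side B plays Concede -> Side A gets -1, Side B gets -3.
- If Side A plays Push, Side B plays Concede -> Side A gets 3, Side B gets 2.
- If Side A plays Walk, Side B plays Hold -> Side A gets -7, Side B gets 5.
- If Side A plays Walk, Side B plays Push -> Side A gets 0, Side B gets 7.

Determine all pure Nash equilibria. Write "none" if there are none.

(Push, Concede), (Walk, Push)

(Push, Concede): Side A gets 3, best alternative -1; Side B gets 2, best alternative -8. No profitable deviation — NE.
(Push, Hold): Side B can switch to Concede (-8 → 2). Not NE.
(Push, Push): Side A can switch to Walk (-4 → 0). Not NE.
(Walk, Concede): Side A can switch to Push (-1 → 3). Not NE.
(Walk, Hold): Side A can switch to Push (-7 → -1). Not NE.
(Walk, Push): Side A gets 0, best alternative -4; Side B gets 7, best alternative 5. No profitable deviation — NE.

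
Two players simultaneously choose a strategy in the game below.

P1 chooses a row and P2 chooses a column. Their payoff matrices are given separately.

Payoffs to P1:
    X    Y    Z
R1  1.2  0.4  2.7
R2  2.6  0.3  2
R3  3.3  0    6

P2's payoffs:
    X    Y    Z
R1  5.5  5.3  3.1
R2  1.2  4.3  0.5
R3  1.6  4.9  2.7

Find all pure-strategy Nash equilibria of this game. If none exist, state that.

There is no pure-strategy Nash equilibrium.

P1 against X: payoffs 1.2, 2.6, 3.3 → best response R3.
P1 against Y: payoffs 0.4, 0.3, 0 → best response R1.
P1 against Z: payoffs 2.7, 2, 6 → best response R3.
P2 against R1: payoffs 5.5, 5.3, 3.1 → best response X.
P2 against R2: payoffs 1.2, 4.3, 0.5 → best response Y.
P2 against R3: payoffs 1.6, 4.9, 2.7 → best response Y.
No profile is a mutual best response for all players.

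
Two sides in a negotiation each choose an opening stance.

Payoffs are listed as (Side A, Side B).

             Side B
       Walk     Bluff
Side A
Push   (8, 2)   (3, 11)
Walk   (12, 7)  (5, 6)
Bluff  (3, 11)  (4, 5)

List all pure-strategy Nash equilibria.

Side A against Walk: payoffs 8, 12, 3 → best response Walk.
Side A against Bluff: payoffs 3, 5, 4 → best response Walk.
Side B against Push: payoffs 2, 11 → best response Bluff.
Side B against Walk: payoffs 7, 6 → best response Walk.
Side B against Bluff: payoffs 11, 5 → best response Walk.
Mutual best responses: (Walk, Walk).

Pure NE: (Walk, Walk)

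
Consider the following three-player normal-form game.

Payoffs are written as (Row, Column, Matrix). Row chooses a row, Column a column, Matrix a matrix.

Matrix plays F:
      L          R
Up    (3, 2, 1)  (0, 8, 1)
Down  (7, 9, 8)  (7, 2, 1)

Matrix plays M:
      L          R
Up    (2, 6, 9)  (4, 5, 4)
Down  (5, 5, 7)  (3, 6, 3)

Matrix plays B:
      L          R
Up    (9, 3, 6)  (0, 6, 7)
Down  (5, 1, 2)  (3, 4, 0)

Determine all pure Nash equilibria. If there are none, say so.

Pure NE: (Down, L, F)

For each strategy profile, look for a profitable unilateral deviation.
(Up, L, F): Row can switch to Down (3 → 7). Not NE.
(Up, L, M): Row can switch to Down (2 → 5). Not NE.
(Up, L, B): Column can switch to R (3 → 6). Not NE.
(Up, R, F): Row can switch to Down (0 → 7). Not NE.
(Up, R, M): Column can switch to L (5 → 6). Not NE.
(Up, R, B): Row can switch to Down (0 → 3). Not NE.
(Down, L, F): Row gets 7, best alternative 3; Column gets 9, best alternative 2; Matrix gets 8, best alternative 7. No profitable deviation — NE.
(Down, L, M): Column can switch to R (5 → 6). Not NE.
(Down, L, B): Row can switch to Up (5 → 9). Not NE.
(Down, R, F): Column can switch to L (2 → 9). Not NE.
(Down, R, M): Row can switch to Up (3 → 4). Not NE.
(The remaining 1 profile has a profitable deviation by the same check.)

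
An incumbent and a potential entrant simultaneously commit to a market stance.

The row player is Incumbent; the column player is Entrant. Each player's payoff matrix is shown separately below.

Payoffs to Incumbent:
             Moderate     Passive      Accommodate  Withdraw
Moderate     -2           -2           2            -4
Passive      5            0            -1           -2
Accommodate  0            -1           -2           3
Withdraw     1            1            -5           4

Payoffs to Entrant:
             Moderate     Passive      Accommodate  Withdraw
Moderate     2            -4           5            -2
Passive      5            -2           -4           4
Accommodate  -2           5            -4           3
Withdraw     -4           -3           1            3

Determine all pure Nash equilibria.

Incumbent against Moderate: payoffs -2, 5, 0, 1 → best response Passive.
Incumbent against Passive: payoffs -2, 0, -1, 1 → best response Withdraw.
Incumbent against Accommodate: payoffs 2, -1, -2, -5 → best response Moderate.
Incumbent against Withdraw: payoffs -4, -2, 3, 4 → best response Withdraw.
Entrant against Moderate: payoffs 2, -4, 5, -2 → best response Accommodate.
Entrant against Passive: payoffs 5, -2, -4, 4 → best response Moderate.
Entrant against Accommodate: payoffs -2, 5, -4, 3 → best response Passive.
Entrant against Withdraw: payoffs -4, -3, 1, 3 → best response Withdraw.
Mutual best responses: (Moderate, Accommodate); (Passive, Moderate); (Withdraw, Withdraw).

The pure Nash equilibria are (Moderate, Accommodate) and (Passive, Moderate) and (Withdraw, Withdraw).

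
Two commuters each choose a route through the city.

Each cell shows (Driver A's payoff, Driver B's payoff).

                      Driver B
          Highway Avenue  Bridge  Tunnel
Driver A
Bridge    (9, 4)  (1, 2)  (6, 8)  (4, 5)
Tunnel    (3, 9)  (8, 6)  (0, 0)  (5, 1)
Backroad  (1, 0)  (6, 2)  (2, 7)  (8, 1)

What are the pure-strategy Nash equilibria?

(Bridge, Bridge)

(Bridge, Highway): Driver B can switch to Bridge (4 → 8). Not NE.
(Bridge, Avenue): Driver A can switch to Tunnel (1 → 8). Not NE.
(Bridge, Bridge): Driver A gets 6, best alternative 2; Driver B gets 8, best alternative 5. No profitable deviation — NE.
(Bridge, Tunnel): Driver A can switch to Tunnel (4 → 5). Not NE.
(Tunnel, Highway): Driver A can switch to Bridge (3 → 9). Not NE.
(Tunnel, Avenue): Driver B can switch to Highway (6 → 9). Not NE.
(Tunnel, Bridge): Driver A can switch to Bridge (0 → 6). Not NE.
(Tunnel, Tunnel): Driver A can switch to Backroad (5 → 8). Not NE.
(Backroad, Highway): Driver A can switch to Bridge (1 → 9). Not NE.
(Backroad, Avenue): Driver A can switch to Tunnel (6 → 8). Not NE.
(Backroad, Bridge): Driver A can switch to Bridge (2 → 6). Not NE.
(Backroad, Tunnel): Driver B can switch to Avenue (1 → 2). Not NE.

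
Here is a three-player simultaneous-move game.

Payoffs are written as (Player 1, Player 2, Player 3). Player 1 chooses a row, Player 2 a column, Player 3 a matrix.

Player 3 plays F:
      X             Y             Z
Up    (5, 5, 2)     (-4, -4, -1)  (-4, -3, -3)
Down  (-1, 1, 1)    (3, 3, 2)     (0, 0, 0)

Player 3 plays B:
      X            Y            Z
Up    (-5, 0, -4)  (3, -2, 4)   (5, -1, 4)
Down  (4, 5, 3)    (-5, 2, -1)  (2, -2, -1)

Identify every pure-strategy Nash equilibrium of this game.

Pure-strategy Nash equilibria: (Up, X, F), (Down, X, B), (Down, Y, F)

(Up, X, F): Player 1 gets 5, best alternative -1; Player 2 gets 5, best alternative -3; Player 3 gets 2, best alternative -4. No profitable deviation — NE.
(Up, X, B): Player 1 can switch to Down (-5 → 4). Not NE.
(Up, Y, F): Player 1 can switch to Down (-4 → 3). Not NE.
(Up, Y, B): Player 2 can switch to X (-2 → 0). Not NE.
(Up, Z, F): Player 1 can switch to Down (-4 → 0). Not NE.
(Up, Z, B): Player 2 can switch to X (-1 → 0). Not NE.
(Down, X, F): Player 1 can switch to Up (-1 → 5). Not NE.
(Down, X, B): Player 1 gets 4, best alternative -5; Player 2 gets 5, best alternative 2; Player 3 gets 3, best alternative 1. No profitable deviation — NE.
(Down, Y, F): Player 1 gets 3, best alternative -4; Player 2 gets 3, best alternative 1; Player 3 gets 2, best alternative -1. No profitable deviation — NE.
(Down, Y, B): Player 1 can switch to Up (-5 → 3). Not NE.
(Down, Z, F): Player 2 can switch to X (0 → 1). Not NE.
(Down, Z, B): Player 1 can switch to Up (2 → 5). Not NE.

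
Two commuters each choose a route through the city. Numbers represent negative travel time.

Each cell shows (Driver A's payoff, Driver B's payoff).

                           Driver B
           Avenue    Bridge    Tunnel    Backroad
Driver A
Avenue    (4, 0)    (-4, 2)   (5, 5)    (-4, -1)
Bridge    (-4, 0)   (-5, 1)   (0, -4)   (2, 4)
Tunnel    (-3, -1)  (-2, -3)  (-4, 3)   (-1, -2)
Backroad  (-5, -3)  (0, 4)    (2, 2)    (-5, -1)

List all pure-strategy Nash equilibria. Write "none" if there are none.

Driver A against Avenue: payoffs 4, -4, -3, -5 → best response Avenue.
Driver A against Bridge: payoffs -4, -5, -2, 0 → best response Backroad.
Driver A against Tunnel: payoffs 5, 0, -4, 2 → best response Avenue.
Driver A against Backroad: payoffs -4, 2, -1, -5 → best response Bridge.
Driver B against Avenue: payoffs 0, 2, 5, -1 → best response Tunnel.
Driver B against Bridge: payoffs 0, 1, -4, 4 → best response Backroad.
Driver B against Tunnel: payoffs -1, -3, 3, -2 → best response Tunnel.
Driver B against Backroad: payoffs -3, 4, 2, -1 → best response Bridge.
Mutual best responses: (Avenue, Tunnel); (Bridge, Backroad); (Backroad, Bridge).

(Avenue, Tunnel), (Bridge, Backroad), (Backroad, Bridge)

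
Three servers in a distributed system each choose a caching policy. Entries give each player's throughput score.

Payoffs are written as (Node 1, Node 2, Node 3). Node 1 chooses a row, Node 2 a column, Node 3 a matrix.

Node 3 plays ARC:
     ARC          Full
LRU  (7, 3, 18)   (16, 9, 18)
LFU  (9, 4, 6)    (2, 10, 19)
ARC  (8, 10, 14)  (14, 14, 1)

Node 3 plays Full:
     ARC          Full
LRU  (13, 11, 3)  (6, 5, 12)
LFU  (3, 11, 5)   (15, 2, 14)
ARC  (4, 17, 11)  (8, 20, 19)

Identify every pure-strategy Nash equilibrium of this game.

(LRU, ARC, ARC): Node 1 can switch to LFU (7 → 9). Not NE.
(LRU, ARC, Full): Node 3 can switch to ARC (3 → 18). Not NE.
(LRU, Full, ARC): Node 1 gets 16, best alternative 14; Node 2 gets 9, best alternative 3; Node 3 gets 18, best alternative 12. No profitable deviation — NE.
(LRU, Full, Full): Node 1 can switch to LFU (6 → 15). Not NE.
(LFU, ARC, ARC): Node 2 can switch to Full (4 → 10). Not NE.
(LFU, ARC, Full): Node 1 can switch to LRU (3 → 13). Not NE.
(LFU, Full, ARC): Node 1 can switch to LRU (2 → 16). Not NE.
(LFU, Full, Full): Node 2 can switch to ARC (2 → 11). Not NE.
(ARC, ARC, ARC): Node 1 can switch to LFU (8 → 9). Not NE.
(The remaining 3 profiles each have a profitable deviation by the same check.)

Pure NE: (LRU, Full, ARC)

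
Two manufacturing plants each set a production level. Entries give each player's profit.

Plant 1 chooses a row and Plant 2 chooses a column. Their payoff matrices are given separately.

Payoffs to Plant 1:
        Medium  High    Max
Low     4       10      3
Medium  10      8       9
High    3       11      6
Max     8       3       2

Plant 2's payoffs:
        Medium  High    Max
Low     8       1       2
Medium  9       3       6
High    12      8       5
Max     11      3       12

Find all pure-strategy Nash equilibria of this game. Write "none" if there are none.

Pure NE: (Medium, Medium)

Mark each player's best response to every combination of opponents' strategies; a profile where every player is best-responding is a pure Nash equilibrium.
Plant 1 against Medium: payoffs 4, 10, 3, 8 → best response Medium.
Plant 1 against High: payoffs 10, 8, 11, 3 → best response High.
Plant 1 against Max: payoffs 3, 9, 6, 2 → best response Medium.
Plant 2 against Low: payoffs 8, 1, 2 → best response Medium.
Plant 2 against Medium: payoffs 9, 3, 6 → best response Medium.
Plant 2 against High: payoffs 12, 8, 5 → best response Medium.
Plant 2 against Max: payoffs 11, 3, 12 → best response Max.
Mutual best responses: (Medium, Medium).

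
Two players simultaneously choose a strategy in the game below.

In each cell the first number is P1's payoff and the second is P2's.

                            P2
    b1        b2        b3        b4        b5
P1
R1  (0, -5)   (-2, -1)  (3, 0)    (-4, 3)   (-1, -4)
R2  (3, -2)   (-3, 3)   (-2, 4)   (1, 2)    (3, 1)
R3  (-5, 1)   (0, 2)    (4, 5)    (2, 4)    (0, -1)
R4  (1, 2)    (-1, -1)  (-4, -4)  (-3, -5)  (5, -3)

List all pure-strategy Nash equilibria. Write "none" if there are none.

The unique pure-strategy Nash equilibrium is (R3, b3).

(R1, b1): P1 can switch to R2 (0 → 3). Not NE.
(R1, b2): P1 can switch to R3 (-2 → 0). Not NE.
(R1, b3): P1 can switch to R3 (3 → 4). Not NE.
(R1, b4): P1 can switch to R2 (-4 → 1). Not NE.
(R1, b5): P1 can switch to R2 (-1 → 3). Not NE.
(R2, b1): P2 can switch to b2 (-2 → 3). Not NE.
(R3, b3): P1 gets 4, best alternative 3; P2 gets 5, best alternative 4. No profitable deviation — NE.
(The remaining 13 profiles each have a profitable deviation by the same check.)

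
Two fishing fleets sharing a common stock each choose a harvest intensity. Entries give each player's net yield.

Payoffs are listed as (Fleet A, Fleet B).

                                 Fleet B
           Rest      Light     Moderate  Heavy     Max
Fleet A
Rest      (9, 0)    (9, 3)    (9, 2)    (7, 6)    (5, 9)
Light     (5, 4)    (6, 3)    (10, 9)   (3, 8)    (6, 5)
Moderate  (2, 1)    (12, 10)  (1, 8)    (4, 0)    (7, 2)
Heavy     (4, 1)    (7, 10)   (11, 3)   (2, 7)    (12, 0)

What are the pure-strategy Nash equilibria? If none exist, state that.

(Rest, Rest): Fleet B can switch to Light (0 → 3). Not NE.
(Rest, Light): Fleet A can switch to Moderate (9 → 12). Not NE.
(Rest, Moderate): Fleet A can switch to Light (9 → 10). Not NE.
(Rest, Heavy): Fleet B can switch to Max (6 → 9). Not NE.
(Rest, Max): Fleet A can switch to Light (5 → 6). Not NE.
(Light, Rest): Fleet A can switch to Rest (5 → 9). Not NE.
(Light, Light): Fleet A can switch to Rest (6 → 9). Not NE.
(Light, Moderate): Fleet A can switch to Heavy (10 → 11). Not NE.
(Light, Heavy): Fleet A can switch to Rest (3 → 7). Not NE.
(Light, Max): Fleet A can switch to Moderate (6 → 7). Not NE.
(Moderate, Rest): Fleet A can switch to Rest (2 → 9). Not NE.
(Moderate, Light): Fleet A gets 12, best alternative 9; Fleet B gets 10, best alternative 8. No profitable deviation — NE.
(Moderate, Moderate): Fleet A can switch to Rest (1 → 9). Not NE.
(The remaining 7 profiles each have a profitable deviation by the same check.)

(Moderate, Light)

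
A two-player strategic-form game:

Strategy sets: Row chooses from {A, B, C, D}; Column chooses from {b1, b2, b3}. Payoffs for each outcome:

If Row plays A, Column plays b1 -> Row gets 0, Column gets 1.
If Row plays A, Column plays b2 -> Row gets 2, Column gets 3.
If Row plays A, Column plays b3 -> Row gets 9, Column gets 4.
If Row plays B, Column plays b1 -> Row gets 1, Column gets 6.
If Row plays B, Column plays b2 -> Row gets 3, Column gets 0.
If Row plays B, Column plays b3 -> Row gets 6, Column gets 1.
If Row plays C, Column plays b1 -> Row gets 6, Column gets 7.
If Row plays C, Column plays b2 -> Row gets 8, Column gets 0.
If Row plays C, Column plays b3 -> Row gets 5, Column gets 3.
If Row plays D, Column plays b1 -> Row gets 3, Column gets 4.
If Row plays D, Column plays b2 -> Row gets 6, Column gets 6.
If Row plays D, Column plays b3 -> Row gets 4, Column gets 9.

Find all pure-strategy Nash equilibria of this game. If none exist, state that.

The pure Nash equilibria are (A, b3), (C, b1).

For each player, find the best response to each opponent profile; mutual best responses are the pure NE.
Row against b1: payoffs 0, 1, 6, 3 → best response C.
Row against b2: payoffs 2, 3, 8, 6 → best response C.
Row against b3: payoffs 9, 6, 5, 4 → best response A.
Column against A: payoffs 1, 3, 4 → best response b3.
Column against B: payoffs 6, 0, 1 → best response b1.
Column against C: payoffs 7, 0, 3 → best response b1.
Column against D: payoffs 4, 6, 9 → best response b3.
Mutual best responses: (A, b3); (C, b1).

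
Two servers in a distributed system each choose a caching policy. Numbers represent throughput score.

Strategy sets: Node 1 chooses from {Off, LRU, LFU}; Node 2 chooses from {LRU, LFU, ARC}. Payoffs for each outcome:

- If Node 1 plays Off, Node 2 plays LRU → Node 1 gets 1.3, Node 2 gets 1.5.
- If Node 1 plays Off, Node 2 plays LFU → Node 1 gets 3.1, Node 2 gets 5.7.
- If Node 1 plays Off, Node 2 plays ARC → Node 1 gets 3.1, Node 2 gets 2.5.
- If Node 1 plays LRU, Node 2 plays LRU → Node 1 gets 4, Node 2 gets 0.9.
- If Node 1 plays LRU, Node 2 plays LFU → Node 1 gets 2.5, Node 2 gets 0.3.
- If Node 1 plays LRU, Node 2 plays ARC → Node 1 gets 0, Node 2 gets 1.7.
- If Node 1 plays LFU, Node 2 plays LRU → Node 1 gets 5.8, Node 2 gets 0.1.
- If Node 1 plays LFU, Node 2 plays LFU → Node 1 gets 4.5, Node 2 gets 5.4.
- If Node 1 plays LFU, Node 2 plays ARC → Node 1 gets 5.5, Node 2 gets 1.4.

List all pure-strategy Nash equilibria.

Node 1 against LRU: payoffs 1.3, 4, 5.8 → best response LFU.
Node 1 against LFU: payoffs 3.1, 2.5, 4.5 → best response LFU.
Node 1 against ARC: payoffs 3.1, 0, 5.5 → best response LFU.
Node 2 against Off: payoffs 1.5, 5.7, 2.5 → best response LFU.
Node 2 against LRU: payoffs 0.9, 0.3, 1.7 → best response ARC.
Node 2 against LFU: payoffs 0.1, 5.4, 1.4 → best response LFU.
Mutual best responses: (LFU, LFU).

(LFU, LFU)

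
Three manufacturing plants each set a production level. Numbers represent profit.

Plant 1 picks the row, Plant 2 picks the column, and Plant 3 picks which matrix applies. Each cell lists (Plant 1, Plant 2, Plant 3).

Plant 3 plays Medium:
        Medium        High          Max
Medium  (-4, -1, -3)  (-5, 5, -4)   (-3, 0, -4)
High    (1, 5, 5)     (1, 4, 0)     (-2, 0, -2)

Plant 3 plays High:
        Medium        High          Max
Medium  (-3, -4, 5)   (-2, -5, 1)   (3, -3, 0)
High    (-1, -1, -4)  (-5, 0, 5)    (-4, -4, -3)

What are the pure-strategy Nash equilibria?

(Medium, Medium, Medium): Plant 1 can switch to High (-4 → 1). Not NE.
(Medium, Medium, High): Plant 1 can switch to High (-3 → -1). Not NE.
(Medium, High, Medium): Plant 1 can switch to High (-5 → 1). Not NE.
(Medium, High, High): Plant 2 can switch to Medium (-5 → -4). Not NE.
(Medium, Max, Medium): Plant 1 can switch to High (-3 → -2). Not NE.
(Medium, Max, High): Plant 1 gets 3, best alternative -4; Plant 2 gets -3, best alternative -4; Plant 3 gets 0, best alternative -4. No profitable deviation — NE.
(High, Medium, Medium): Plant 1 gets 1, best alternative -4; Plant 2 gets 5, best alternative 4; Plant 3 gets 5, best alternative -4. No profitable deviation — NE.
(High, Medium, High): Plant 2 can switch to High (-1 → 0). Not NE.
(High, High, Medium): Plant 2 can switch to Medium (4 → 5). Not NE.
(High, High, High): Plant 1 can switch to Medium (-5 → -2). Not NE.
(The remaining 2 profiles each have a profitable deviation by the same check.)

Pure-strategy Nash equilibria: (Medium, Max, High), (High, Medium, Medium)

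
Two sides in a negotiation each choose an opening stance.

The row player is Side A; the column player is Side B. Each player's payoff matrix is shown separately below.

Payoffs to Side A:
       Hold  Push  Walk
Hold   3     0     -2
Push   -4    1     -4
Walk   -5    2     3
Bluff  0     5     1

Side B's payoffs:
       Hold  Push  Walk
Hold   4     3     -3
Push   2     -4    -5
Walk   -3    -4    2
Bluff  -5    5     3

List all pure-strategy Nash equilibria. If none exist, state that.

(Hold, Hold); (Walk, Walk); (Bluff, Push)

(Hold, Hold): Side A gets 3, best alternative 0; Side B gets 4, best alternative 3. No profitable deviation — NE.
(Hold, Push): Side A can switch to Push (0 → 1). Not NE.
(Hold, Walk): Side A can switch to Walk (-2 → 3). Not NE.
(Push, Hold): Side A can switch to Hold (-4 → 3). Not NE.
(Push, Push): Side A can switch to Walk (1 → 2). Not NE.
(Push, Walk): Side A can switch to Hold (-4 → -2). Not NE.
(Walk, Hold): Side A can switch to Hold (-5 → 3). Not NE.
(Walk, Walk): Side A gets 3, best alternative 1; Side B gets 2, best alternative -3. No profitable deviation — NE.
(Bluff, Push): Side A gets 5, best alternative 2; Side B gets 5, best alternative 3. No profitable deviation — NE.
(The remaining 3 profiles each have a profitable deviation by the same check.)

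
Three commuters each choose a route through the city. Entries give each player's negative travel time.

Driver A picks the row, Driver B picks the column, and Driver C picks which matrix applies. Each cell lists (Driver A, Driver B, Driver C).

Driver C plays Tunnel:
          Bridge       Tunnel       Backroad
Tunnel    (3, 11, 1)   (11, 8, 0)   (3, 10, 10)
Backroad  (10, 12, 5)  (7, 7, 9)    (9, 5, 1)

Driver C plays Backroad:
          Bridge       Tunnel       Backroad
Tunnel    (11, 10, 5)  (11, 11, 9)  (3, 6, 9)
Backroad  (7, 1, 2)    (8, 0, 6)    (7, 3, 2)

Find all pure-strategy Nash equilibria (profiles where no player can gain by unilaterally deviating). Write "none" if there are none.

Driver A against (Bridge, Tunnel): payoffs 3, 10 → best response Backroad.
Driver A against (Bridge, Backroad): payoffs 11, 7 → best response Tunnel.
Driver A against (Tunnel, Tunnel): payoffs 11, 7 → best response Tunnel.
Driver A against (Tunnel, Backroad): payoffs 11, 8 → best response Tunnel.
Driver A against (Backroad, Tunnel): payoffs 3, 9 → best response Backroad.
Driver A against (Backroad, Backroad): payoffs 3, 7 → best response Backroad.
Driver B against (Tunnel, Tunnel): payoffs 11, 8, 10 → best response Bridge.
Driver B against (Tunnel, Backroad): payoffs 10, 11, 6 → best response Tunnel.
Driver B against (Backroad, Tunnel): payoffs 12, 7, 5 → best response Bridge.
Driver B against (Backroad, Backroad): payoffs 1, 0, 3 → best response Backroad.
Driver C against (Tunnel, Bridge): payoffs 1, 5 → best response Backroad.
Driver C against (Tunnel, Tunnel): payoffs 0, 9 → best response Backroad.
Driver C against (Tunnel, Backroad): payoffs 10, 9 → best response Tunnel.
Driver C against (Backroad, Bridge): payoffs 5, 2 → best response Tunnel.
Driver C against (Backroad, Tunnel): payoffs 9, 6 → best response Tunnel.
Driver C against (Backroad, Backroad): payoffs 1, 2 → best response Backroad.
Mutual best responses: (Tunnel, Tunnel, Backroad); (Backroad, Bridge, Tunnel); (Backroad, Backroad, Backroad).

The pure Nash equilibria are (Tunnel, Tunnel, Backroad); (Backroad, Bridge, Tunnel); (Backroad, Backroad, Backroad).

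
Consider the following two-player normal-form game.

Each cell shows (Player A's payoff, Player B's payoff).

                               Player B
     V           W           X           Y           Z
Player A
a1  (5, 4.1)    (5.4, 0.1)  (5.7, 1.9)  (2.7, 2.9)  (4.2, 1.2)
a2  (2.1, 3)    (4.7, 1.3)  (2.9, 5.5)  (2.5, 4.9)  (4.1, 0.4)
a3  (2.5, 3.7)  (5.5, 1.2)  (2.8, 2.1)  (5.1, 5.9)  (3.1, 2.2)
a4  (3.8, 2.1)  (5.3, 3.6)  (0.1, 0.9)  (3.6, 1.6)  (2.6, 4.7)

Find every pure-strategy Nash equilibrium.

For each player, find the best response to each opponent profile; mutual best responses are the pure NE.
Player A against V: payoffs 5, 2.1, 2.5, 3.8 → best response a1.
Player A against W: payoffs 5.4, 4.7, 5.5, 5.3 → best response a3.
Player A against X: payoffs 5.7, 2.9, 2.8, 0.1 → best response a1.
Player A against Y: payoffs 2.7, 2.5, 5.1, 3.6 → best response a3.
Player A against Z: payoffs 4.2, 4.1, 3.1, 2.6 → best response a1.
Player B against a1: payoffs 4.1, 0.1, 1.9, 2.9, 1.2 → best response V.
Player B against a2: payoffs 3, 1.3, 5.5, 4.9, 0.4 → best response X.
Player B against a3: payoffs 3.7, 1.2, 2.1, 5.9, 2.2 → best response Y.
Player B against a4: payoffs 2.1, 3.6, 0.9, 1.6, 4.7 → best response Z.
Mutual best responses: (a1, V); (a3, Y).

The pure Nash equilibria are (a1, V); (a3, Y).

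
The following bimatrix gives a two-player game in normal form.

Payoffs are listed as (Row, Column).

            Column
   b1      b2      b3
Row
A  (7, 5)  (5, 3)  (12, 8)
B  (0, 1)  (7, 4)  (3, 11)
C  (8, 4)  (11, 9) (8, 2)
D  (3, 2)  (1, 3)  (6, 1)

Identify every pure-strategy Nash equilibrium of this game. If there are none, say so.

For each player, find the best response to each opponent profile; mutual best responses are the pure NE.
Row against b1: payoffs 7, 0, 8, 3 → best response C.
Row against b2: payoffs 5, 7, 11, 1 → best response C.
Row against b3: payoffs 12, 3, 8, 6 → best response A.
Column against A: payoffs 5, 3, 8 → best response b3.
Column against B: payoffs 1, 4, 11 → best response b3.
Column against C: payoffs 4, 9, 2 → best response b2.
Column against D: payoffs 2, 3, 1 → best response b2.
Mutual best responses: (A, b3); (C, b2).

(A, b3); (C, b2)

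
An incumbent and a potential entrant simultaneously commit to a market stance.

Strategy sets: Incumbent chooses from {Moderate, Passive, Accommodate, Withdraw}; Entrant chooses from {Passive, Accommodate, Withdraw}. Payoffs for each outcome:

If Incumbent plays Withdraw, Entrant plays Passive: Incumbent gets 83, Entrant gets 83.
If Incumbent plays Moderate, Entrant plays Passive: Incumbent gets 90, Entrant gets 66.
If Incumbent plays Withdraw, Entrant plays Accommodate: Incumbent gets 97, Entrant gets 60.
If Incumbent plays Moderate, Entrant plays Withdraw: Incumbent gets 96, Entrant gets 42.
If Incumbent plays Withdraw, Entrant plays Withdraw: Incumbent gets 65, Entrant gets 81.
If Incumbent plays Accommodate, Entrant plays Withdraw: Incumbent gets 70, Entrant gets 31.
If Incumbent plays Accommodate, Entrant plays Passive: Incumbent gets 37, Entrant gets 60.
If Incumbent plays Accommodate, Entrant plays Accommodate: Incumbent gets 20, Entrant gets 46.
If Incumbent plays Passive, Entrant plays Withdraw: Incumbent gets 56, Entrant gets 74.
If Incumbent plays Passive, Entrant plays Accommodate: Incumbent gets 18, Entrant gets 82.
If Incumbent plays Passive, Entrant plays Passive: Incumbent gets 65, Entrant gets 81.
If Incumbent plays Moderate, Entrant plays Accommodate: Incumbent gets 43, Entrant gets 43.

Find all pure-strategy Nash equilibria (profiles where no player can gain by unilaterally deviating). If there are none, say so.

For each strategy profile, look for a profitable unilateral deviation.
(Moderate, Passive): Incumbent gets 90, best alternative 83; Entrant gets 66, best alternative 43. No profitable deviation — NE.
(Moderate, Accommodate): Incumbent can switch to Withdraw (43 → 97). Not NE.
(Moderate, Withdraw): Entrant can switch to Passive (42 → 66). Not NE.
(Passive, Passive): Incumbent can switch to Moderate (65 → 90). Not NE.
(Passive, Accommodate): Incumbent can switch to Moderate (18 → 43). Not NE.
(Passive, Withdraw): Incumbent can switch to Moderate (56 → 96). Not NE.
(Accommodate, Passive): Incumbent can switch to Moderate (37 → 90). Not NE.
(Accommodate, Accommodate): Incumbent can switch to Moderate (20 → 43). Not NE.
(Accommodate, Withdraw): Incumbent can switch to Moderate (70 → 96). Not NE.
(Withdraw, Passive): Incumbent can switch to Moderate (83 → 90). Not NE.
(Withdraw, Accommodate): Entrant can switch to Passive (60 → 83). Not NE.
(Withdraw, Withdraw): Incumbent can switch to Moderate (65 → 96). Not NE.

Pure NE: (Moderate, Passive)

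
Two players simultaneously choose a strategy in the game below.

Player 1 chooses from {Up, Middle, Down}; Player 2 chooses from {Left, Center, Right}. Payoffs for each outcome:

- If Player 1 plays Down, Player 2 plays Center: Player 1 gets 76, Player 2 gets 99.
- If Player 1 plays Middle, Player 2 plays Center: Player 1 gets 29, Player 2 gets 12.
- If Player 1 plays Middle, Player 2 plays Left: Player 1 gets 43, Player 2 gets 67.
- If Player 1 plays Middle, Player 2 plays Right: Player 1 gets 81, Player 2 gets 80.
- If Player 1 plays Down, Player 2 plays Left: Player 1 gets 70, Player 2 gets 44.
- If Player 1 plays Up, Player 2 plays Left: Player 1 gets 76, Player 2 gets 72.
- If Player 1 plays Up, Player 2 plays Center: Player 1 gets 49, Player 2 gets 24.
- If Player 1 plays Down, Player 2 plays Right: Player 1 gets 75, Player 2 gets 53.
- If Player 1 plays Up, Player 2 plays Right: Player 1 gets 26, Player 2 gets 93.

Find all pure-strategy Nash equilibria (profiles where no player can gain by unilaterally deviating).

The pure Nash equilibria are (Middle, Right); (Down, Center).

Player 1 against Left: payoffs 76, 43, 70 → best response Up.
Player 1 against Center: payoffs 49, 29, 76 → best response Down.
Player 1 against Right: payoffs 26, 81, 75 → best response Middle.
Player 2 against Up: payoffs 72, 24, 93 → best response Right.
Player 2 against Middle: payoffs 67, 12, 80 → best response Right.
Player 2 against Down: payoffs 44, 99, 53 → best response Center.
Mutual best responses: (Middle, Right); (Down, Center).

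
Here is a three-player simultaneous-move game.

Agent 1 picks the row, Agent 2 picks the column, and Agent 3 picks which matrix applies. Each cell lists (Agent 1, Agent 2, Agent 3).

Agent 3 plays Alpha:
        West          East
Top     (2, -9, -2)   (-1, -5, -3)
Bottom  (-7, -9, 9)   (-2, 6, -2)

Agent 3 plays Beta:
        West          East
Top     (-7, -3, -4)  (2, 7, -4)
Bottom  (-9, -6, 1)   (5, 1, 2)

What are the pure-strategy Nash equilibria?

Agent 1 against (West, Alpha): payoffs 2, -7 → best response Top.
Agent 1 against (West, Beta): payoffs -7, -9 → best response Top.
Agent 1 against (East, Alpha): payoffs -1, -2 → best response Top.
Agent 1 against (East, Beta): payoffs 2, 5 → best response Bottom.
Agent 2 against (Top, Alpha): payoffs -9, -5 → best response East.
Agent 2 against (Top, Beta): payoffs -3, 7 → best response East.
Agent 2 against (Bottom, Alpha): payoffs -9, 6 → best response East.
Agent 2 against (Bottom, Beta): payoffs -6, 1 → best response East.
Agent 3 against (Top, West): payoffs -2, -4 → best response Alpha.
Agent 3 against (Top, East): payoffs -3, -4 → best response Alpha.
Agent 3 against (Bottom, West): payoffs 9, 1 → best response Alpha.
Agent 3 against (Bottom, East): payoffs -2, 2 → best response Beta.
Mutual best responses: (Top, East, Alpha); (Bottom, East, Beta).

(Top, East, Alpha); (Bottom, East, Beta)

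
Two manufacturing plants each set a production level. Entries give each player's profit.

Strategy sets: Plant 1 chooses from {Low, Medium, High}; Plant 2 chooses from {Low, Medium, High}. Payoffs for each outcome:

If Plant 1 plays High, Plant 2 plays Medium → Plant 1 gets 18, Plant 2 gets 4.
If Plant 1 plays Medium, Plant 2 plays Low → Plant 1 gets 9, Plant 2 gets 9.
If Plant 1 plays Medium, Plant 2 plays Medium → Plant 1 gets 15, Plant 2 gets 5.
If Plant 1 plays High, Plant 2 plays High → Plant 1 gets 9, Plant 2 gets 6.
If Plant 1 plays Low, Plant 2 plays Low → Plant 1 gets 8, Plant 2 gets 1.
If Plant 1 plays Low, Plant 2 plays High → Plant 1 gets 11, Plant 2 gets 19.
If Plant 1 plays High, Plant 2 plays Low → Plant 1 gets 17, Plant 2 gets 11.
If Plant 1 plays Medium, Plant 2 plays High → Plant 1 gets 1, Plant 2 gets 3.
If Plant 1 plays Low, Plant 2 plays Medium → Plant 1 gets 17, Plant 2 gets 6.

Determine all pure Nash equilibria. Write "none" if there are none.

The pure Nash equilibria are (Low, High) and (High, Low).

(Low, Low): Plant 1 can switch to Medium (8 → 9). Not NE.
(Low, Medium): Plant 1 can switch to High (17 → 18). Not NE.
(Low, High): Plant 1 gets 11, best alternative 9; Plant 2 gets 19, best alternative 6. No profitable deviation — NE.
(Medium, Low): Plant 1 can switch to High (9 → 17). Not NE.
(Medium, Medium): Plant 1 can switch to Low (15 → 17). Not NE.
(Medium, High): Plant 1 can switch to Low (1 → 11). Not NE.
(High, Low): Plant 1 gets 17, best alternative 9; Plant 2 gets 11, best alternative 6. No profitable deviation — NE.
(High, Medium): Plant 2 can switch to Low (4 → 11). Not NE.
(High, High): Plant 1 can switch to Low (9 → 11). Not NE.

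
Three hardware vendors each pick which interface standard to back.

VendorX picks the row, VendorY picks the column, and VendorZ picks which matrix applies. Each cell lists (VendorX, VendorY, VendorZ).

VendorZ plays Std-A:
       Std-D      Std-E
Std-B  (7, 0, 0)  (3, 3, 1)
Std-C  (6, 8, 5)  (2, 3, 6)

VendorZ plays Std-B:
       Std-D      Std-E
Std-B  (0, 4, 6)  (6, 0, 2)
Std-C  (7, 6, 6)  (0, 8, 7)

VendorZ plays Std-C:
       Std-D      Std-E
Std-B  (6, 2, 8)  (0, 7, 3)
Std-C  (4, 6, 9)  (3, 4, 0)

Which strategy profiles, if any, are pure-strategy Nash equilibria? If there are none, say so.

There is no pure-strategy Nash equilibrium.

VendorX against (Std-D, Std-A): payoffs 7, 6 → best response Std-B.
VendorX against (Std-D, Std-B): payoffs 0, 7 → best response Std-C.
VendorX against (Std-D, Std-C): payoffs 6, 4 → best response Std-B.
VendorX against (Std-E, Std-A): payoffs 3, 2 → best response Std-B.
VendorX against (Std-E, Std-B): payoffs 6, 0 → best response Std-B.
VendorX against (Std-E, Std-C): payoffs 0, 3 → best response Std-C.
VendorY against (Std-B, Std-A): payoffs 0, 3 → best response Std-E.
VendorY against (Std-B, Std-B): payoffs 4, 0 → best response Std-D.
VendorY against (Std-B, Std-C): payoffs 2, 7 → best response Std-E.
VendorY against (Std-C, Std-A): payoffs 8, 3 → best response Std-D.
VendorY against (Std-C, Std-B): payoffs 6, 8 → best response Std-E.
VendorY against (Std-C, Std-C): payoffs 6, 4 → best response Std-D.
VendorZ against (Std-B, Std-D): payoffs 0, 6, 8 → best response Std-C.
VendorZ against (Std-B, Std-E): payoffs 1, 2, 3 → best response Std-C.
VendorZ against (Std-C, Std-D): payoffs 5, 6, 9 → best response Std-C.
VendorZ against (Std-C, Std-E): payoffs 6, 7, 0 → best response Std-B.
No profile is a mutual best response for all players.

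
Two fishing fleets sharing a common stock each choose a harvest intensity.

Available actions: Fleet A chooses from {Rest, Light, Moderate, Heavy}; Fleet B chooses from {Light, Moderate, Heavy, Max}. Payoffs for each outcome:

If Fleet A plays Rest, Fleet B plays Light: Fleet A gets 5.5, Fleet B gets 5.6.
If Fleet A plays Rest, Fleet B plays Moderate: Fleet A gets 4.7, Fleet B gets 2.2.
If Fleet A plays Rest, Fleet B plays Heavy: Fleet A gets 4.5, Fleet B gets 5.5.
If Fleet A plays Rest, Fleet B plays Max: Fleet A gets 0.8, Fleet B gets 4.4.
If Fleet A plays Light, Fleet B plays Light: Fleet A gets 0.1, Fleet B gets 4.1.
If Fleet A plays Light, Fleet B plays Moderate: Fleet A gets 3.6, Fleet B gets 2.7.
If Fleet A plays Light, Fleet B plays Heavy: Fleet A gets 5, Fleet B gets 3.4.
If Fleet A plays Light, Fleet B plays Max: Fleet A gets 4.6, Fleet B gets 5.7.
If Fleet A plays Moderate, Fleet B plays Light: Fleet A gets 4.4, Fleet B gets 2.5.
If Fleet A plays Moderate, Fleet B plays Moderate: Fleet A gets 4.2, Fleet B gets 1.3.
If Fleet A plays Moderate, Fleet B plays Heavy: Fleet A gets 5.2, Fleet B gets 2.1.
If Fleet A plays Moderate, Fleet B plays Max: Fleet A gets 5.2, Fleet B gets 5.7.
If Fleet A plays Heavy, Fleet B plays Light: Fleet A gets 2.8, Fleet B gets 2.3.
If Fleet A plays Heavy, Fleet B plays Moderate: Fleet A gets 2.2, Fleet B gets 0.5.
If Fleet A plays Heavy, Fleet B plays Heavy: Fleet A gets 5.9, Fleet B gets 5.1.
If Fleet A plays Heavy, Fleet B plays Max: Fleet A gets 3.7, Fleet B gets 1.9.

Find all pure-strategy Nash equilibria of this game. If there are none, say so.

(Rest, Light): Fleet A gets 5.5, best alternative 4.4; Fleet B gets 5.6, best alternative 5.5. No profitable deviation — NE.
(Rest, Moderate): Fleet B can switch to Light (2.2 → 5.6). Not NE.
(Rest, Heavy): Fleet A can switch to Light (4.5 → 5). Not NE.
(Rest, Max): Fleet A can switch to Light (0.8 → 4.6). Not NE.
(Light, Light): Fleet A can switch to Rest (0.1 → 5.5). Not NE.
(Light, Moderate): Fleet A can switch to Rest (3.6 → 4.7). Not NE.
(Light, Heavy): Fleet A can switch to Moderate (5 → 5.2). Not NE.
(Moderate, Max): Fleet A gets 5.2, best alternative 4.6; Fleet B gets 5.7, best alternative 2.5. No profitable deviation — NE.
(Heavy, Heavy): Fleet A gets 5.9, best alternative 5.2; Fleet B gets 5.1, best alternative 2.3. No profitable deviation — NE.
(The remaining 7 profiles each have a profitable deviation by the same check.)

(Rest, Light), (Moderate, Max), (Heavy, Heavy)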